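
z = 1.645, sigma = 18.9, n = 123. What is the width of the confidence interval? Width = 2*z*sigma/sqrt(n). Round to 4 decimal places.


width = 2*z*sigma/sqrt(n)
2*z*sigma = 2 * 1.645 * 18.9 = 62.181
sqrt(123) ≈ 11.090537
width = 62.181 / 11.090537 ≈ 5.606672

5.6067


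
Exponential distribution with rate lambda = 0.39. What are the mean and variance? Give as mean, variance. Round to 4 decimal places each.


mean = 1/lam, var = 1/lam^2
mean = 1 / 0.39 = 100/39 ≈ 2.564103
lam^2 = 0.39^2 = 0.1521
var = 1 / 0.1521 = 10000/1521 ≈ 6.574622

2.5641, 6.5746


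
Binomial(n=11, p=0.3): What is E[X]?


E[X] = n*p = 11 * 0.3 = 3.3

3.3


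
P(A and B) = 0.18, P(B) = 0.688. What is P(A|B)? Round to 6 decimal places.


P(A|B) = P(A and B) / P(B) = 0.18 / 0.688 = 45/172 ≈ 0.26162791

0.261628


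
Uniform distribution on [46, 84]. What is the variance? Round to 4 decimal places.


Var = (b-a)^2 / 12
(b-a)^2 = (84 - 46)^2 = 1444
Var = 1444/12 ≈ 120.333333

120.3333


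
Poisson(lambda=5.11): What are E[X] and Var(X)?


E[X] = Var(X) = lambda = 5.11

5.11, 5.11


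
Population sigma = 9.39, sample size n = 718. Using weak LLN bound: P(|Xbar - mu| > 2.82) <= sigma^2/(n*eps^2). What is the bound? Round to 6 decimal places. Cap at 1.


bound = min(1, sigma^2/(n*eps^2))
sigma^2 = 9.39^2 = 88.1721
n*eps^2 = 718 * 2.82^2 = 718 * 7.9524 = 5709.8232
sigma^2/(n*eps^2) = 88.1721 / 5709.8232 ≈ 0.01544218

0.015442


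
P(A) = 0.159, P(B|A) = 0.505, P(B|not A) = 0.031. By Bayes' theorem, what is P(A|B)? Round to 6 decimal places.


P(A|B) = P(B|A)*P(A) / P(B), P(B) = P(B|A)*P(A) + P(B|not A)*P(not A)
P(B|A)*P(A) = 0.505 * 0.159 = 0.080295
P(B|not A)*P(not A) = 0.031 * 0.841 = 0.026071
P(B) = 0.080295 + 0.026071 = 0.106366
P(A|B) = 0.080295 / 0.106366 ≈ 0.75489348

0.754893


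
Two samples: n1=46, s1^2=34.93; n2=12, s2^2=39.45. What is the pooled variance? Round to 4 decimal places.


sp^2 = ((n1-1)*s1^2 + (n2-1)*s2^2)/(n1+n2-2)
(n1-1)*s1^2 = 45 * 34.93 = 1571.85
(n2-1)*s2^2 = 11 * 39.45 = 433.95
numerator = 1571.85 + 433.95 = 2005.8
n1+n2-2 = 56
sp^2 = 2005.8 / 56 = 10029/280 ≈ 35.817857

35.8179


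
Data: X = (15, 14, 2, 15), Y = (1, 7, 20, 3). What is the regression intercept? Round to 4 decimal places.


a = ybar - b*xbar, where b = sum((xi-xbar)(yi-ybar)) / sum((xi-xbar)^2)
n = 4, xbar = 46/4 = 11.5, ybar = 31/4 = 7.75
Sxy = sum((xi-xbar)(yi-ybar)) = -158.5
Sxx = sum((xi-xbar)^2) = 121
b = Sxy / Sxx = -317/242 ≈ -1.309917
a = 7.75 - (-1.309917) * 11.5 = 5521/242 ≈ 22.814050

22.8140


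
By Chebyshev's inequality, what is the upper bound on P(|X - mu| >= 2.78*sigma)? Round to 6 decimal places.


P <= 1/k^2
k^2 = 2.78^2 = 7.7284
1/k^2 = 1 / 7.7284 ≈ 0.12939289

0.129393


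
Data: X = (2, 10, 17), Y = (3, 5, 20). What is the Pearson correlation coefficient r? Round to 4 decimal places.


r = sum((xi-xbar)(yi-ybar)) / sqrt(sum((xi-xbar)^2) * sum((yi-ybar)^2))
n = 3, xbar = 29/3 ≈ 9.666667, ybar = 28/3 ≈ 9.333333
Sxy = sum((xi-xbar)(yi-ybar)) = 376/3 ≈ 125.333333
Sxx = sum((xi-xbar)^2) = 338/3 ≈ 112.666667
Syy = sum((yi-ybar)^2) = 518/3 ≈ 172.666667
sqrt(Sxx*Syy) ≈ 139.476800
r = Sxy / sqrt(Sxx*Syy) = 125.333333 / 139.476800 ≈ 0.898596

0.8986


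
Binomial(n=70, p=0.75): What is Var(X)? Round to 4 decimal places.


Var = n*p*(1-p) = 70 * 0.75 * 0.25 = 13.125

13.1250


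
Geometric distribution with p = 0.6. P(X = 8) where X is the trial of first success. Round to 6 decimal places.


P = (1-p)^(k-1) * p
(1-p)^(k-1) = 0.4^7 = 0.0016384
P = 0.0016384 * 0.6 = 0.00098304

0.000983


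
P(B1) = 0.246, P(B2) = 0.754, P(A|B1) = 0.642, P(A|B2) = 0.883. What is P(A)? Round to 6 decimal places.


P(A) = P(A|B1)*P(B1) + P(A|B2)*P(B2)
P(A|B1)*P(B1) = 0.642 * 0.246 = 0.157932
P(A|B2)*P(B2) = 0.883 * 0.754 = 0.665782
P(A) = 0.157932 + 0.665782 = 0.823714

0.823714


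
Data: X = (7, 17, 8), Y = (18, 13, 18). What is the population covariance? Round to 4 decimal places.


Cov = (1/n)*sum((xi-xbar)(yi-ybar))
n = 3, xbar = 32/3 ≈ 10.666667, ybar = 49/3 ≈ 16.333333
sum((xi-xbar)(yi-ybar)) = -95/3 ≈ -31.666667
Cov = -31.666667 / 3 = -95/9 ≈ -10.555556

-10.5556


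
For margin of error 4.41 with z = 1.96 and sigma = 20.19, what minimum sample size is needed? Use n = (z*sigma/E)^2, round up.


z*sigma/E = 1.96 * 20.19 / 4.41 = 673/75 ≈ 8.973333
(z*sigma/E)^2 = 452929/5625 ≈ 80.520711
round up: n = 81

81


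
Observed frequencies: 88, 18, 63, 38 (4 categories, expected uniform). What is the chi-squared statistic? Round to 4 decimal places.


chi2 = sum((O-E)^2/E), E = total/4
total = 207, E = 207/4 = 51.75
(88 - 51.75)^2 / 51.75 = 1314.0625 / 51.75 = 21025/828 ≈ 25.392512
(18 - 51.75)^2 / 51.75 = 1139.0625 / 51.75 = 2025/92 ≈ 22.010870
(63 - 51.75)^2 / 51.75 = 126.5625 / 51.75 = 225/92 ≈ 2.445652
(38 - 51.75)^2 / 51.75 = 189.0625 / 51.75 = 3025/828 ≈ 3.653382
chi2 = 11075/207 ≈ 53.502415

53.5024


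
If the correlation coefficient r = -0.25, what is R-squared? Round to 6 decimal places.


R^2 = r^2 = (-0.25)^2 = 0.0625

0.062500


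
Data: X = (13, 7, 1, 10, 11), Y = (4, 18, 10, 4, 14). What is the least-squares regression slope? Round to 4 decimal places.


b = sum((xi-xbar)(yi-ybar)) / sum((xi-xbar)^2)
n = 5, xbar = 42/5 = 8.4, ybar = 50/5 = 10
Sxy = sum((xi-xbar)(yi-ybar)) = -38
Sxx = sum((xi-xbar)^2) = 87.2
b = Sxy / Sxx = -95/218 ≈ -0.435780

-0.4358


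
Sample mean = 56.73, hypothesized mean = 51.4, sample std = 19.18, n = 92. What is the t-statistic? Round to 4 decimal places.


t = (xbar - mu0) / (s/sqrt(n))
xbar - mu0 = 56.73 - 51.4 = 5.33
sqrt(92) ≈ 9.59166305
s/sqrt(n) = 19.18 / 9.59166305 ≈ 1.99965323
t = 5.33 / 1.99965323 ≈ 2.665462

2.6655


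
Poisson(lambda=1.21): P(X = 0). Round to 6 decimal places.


P = e^(-lam) * lam^k / k!
e^(-1.21) ≈ 0.2981973
lam^k = 1.21^0 = 1
k! = 0! = 1
P = 0.2981973 * 1 / 1 ≈ 0.298197

0.298197


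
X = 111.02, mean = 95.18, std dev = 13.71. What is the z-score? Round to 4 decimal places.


z = (X - mu) / sigma
X - mu = 111.02 - 95.18 = 15.84
z = 15.84 / 13.71 = 528/457 ≈ 1.155361

1.1554


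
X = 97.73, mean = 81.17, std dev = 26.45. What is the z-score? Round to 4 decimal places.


z = (X - mu) / sigma
X - mu = 97.73 - 81.17 = 16.56
z = 16.56 / 26.45 = 72/115 ≈ 0.626087

0.6261


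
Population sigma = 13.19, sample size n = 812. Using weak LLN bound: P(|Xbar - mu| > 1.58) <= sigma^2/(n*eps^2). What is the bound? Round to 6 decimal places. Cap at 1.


bound = min(1, sigma^2/(n*eps^2))
sigma^2 = 13.19^2 = 173.9761
n*eps^2 = 812 * 1.58^2 = 812 * 2.4964 = 2027.0768
sigma^2/(n*eps^2) = 173.9761 / 2027.0768 ≈ 0.08582610

0.085826


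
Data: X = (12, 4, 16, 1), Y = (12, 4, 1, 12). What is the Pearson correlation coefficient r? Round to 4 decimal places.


r = sum((xi-xbar)(yi-ybar)) / sqrt(sum((xi-xbar)^2) * sum((yi-ybar)^2))
n = 4, xbar = 33/4 = 8.25, ybar = 29/4 = 7.25
Sxy = sum((xi-xbar)(yi-ybar)) = -51.25
Sxx = sum((xi-xbar)^2) = 144.75
Syy = sum((yi-ybar)^2) = 94.75
sqrt(Sxx*Syy) ≈ 117.111325
r = Sxy / sqrt(Sxx*Syy) = -51.25 / 117.111325 ≈ -0.437618

-0.4376


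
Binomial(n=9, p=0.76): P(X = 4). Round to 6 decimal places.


P = C(n,k) * p^k * (1-p)^(n-k)
C(9,4) = 126
p^k = 0.76^4 ≈ 0.3336218
(1-p)^(n-k) = 0.24^5 = 0.0007962624
P = 126 * 0.3336218 * 0.0007962624 ≈ 0.033472

0.033472


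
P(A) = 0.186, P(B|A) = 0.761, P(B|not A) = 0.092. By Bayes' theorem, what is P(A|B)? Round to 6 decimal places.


P(A|B) = P(B|A)*P(A) / P(B), P(B) = P(B|A)*P(A) + P(B|not A)*P(not A)
P(B|A)*P(A) = 0.761 * 0.186 = 0.141546
P(B|not A)*P(not A) = 0.092 * 0.814 = 0.074888
P(B) = 0.141546 + 0.074888 = 0.216434
P(A|B) = 0.141546 / 0.216434 ≈ 0.65399152

0.653992


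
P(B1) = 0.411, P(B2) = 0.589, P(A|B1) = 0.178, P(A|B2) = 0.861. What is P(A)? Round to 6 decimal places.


P(A) = P(A|B1)*P(B1) + P(A|B2)*P(B2)
P(A|B1)*P(B1) = 0.178 * 0.411 = 0.073158
P(A|B2)*P(B2) = 0.861 * 0.589 = 0.507129
P(A) = 0.073158 + 0.507129 = 0.580287

0.580287


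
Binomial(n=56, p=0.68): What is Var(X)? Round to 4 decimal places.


Var = n*p*(1-p) = 56 * 0.68 * 0.32 = 12.1856

12.1856


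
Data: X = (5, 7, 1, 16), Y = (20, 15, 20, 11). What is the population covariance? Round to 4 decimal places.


Cov = (1/n)*sum((xi-xbar)(yi-ybar))
n = 4, xbar = 29/4 = 7.25, ybar = 66/4 = 16.5
sum((xi-xbar)(yi-ybar)) = -77.5
Cov = -77.5 / 4 = -19.375

-19.3750


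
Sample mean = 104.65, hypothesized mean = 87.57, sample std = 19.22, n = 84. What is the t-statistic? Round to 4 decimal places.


t = (xbar - mu0) / (s/sqrt(n))
xbar - mu0 = 104.65 - 87.57 = 17.08
sqrt(84) ≈ 9.16515139
s/sqrt(n) = 19.22 / 9.16515139 ≈ 2.09707393
t = 17.08 / 2.09707393 ≈ 8.144682

8.1447


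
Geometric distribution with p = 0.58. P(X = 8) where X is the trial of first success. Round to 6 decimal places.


P = (1-p)^(k-1) * p
(1-p)^(k-1) = 0.42^7 ≈ 0.002305393
P = 0.002305393 * 0.58 ≈ 0.001337128

0.001337


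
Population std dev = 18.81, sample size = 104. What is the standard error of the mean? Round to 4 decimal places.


SE = sigma / sqrt(n)
sqrt(104) ≈ 10.198039
SE = 18.81 / 10.198039 ≈ 1.844472

1.8445


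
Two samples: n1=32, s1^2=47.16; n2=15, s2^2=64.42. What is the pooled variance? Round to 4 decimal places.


sp^2 = ((n1-1)*s1^2 + (n2-1)*s2^2)/(n1+n2-2)
(n1-1)*s1^2 = 31 * 47.16 = 1461.96
(n2-1)*s2^2 = 14 * 64.42 = 901.88
numerator = 1461.96 + 901.88 = 2363.84
n1+n2-2 = 45
sp^2 = 2363.84 / 45 = 59096/1125 ≈ 52.529778

52.5298


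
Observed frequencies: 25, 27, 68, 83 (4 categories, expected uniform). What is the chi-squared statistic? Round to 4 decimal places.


chi2 = sum((O-E)^2/E), E = total/4
total = 203, E = 203/4 = 50.75
(25 - 50.75)^2 / 50.75 = 663.0625 / 50.75 = 10609/812 ≈ 13.065271
(27 - 50.75)^2 / 50.75 = 564.0625 / 50.75 = 9025/812 ≈ 11.114532
(68 - 50.75)^2 / 50.75 = 297.5625 / 50.75 = 4761/812 ≈ 5.863300
(83 - 50.75)^2 / 50.75 = 1040.0625 / 50.75 = 16641/812 ≈ 20.493842
chi2 = 10259/203 ≈ 50.536946

50.5369


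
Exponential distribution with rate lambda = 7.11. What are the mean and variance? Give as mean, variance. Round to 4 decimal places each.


mean = 1/lam, var = 1/lam^2
mean = 1 / 7.11 = 100/711 ≈ 0.140647
lam^2 = 7.11^2 = 50.5521
var = 1 / 50.5521 ≈ 0.019782

0.1406, 0.0198


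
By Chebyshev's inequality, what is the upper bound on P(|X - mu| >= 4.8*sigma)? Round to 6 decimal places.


P <= 1/k^2
k^2 = 4.8^2 = 23.04
1/k^2 = 1 / 23.04 = 25/576 ≈ 0.04340278

0.043403


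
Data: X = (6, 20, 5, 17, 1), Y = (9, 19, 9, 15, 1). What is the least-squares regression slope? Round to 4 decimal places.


b = sum((xi-xbar)(yi-ybar)) / sum((xi-xbar)^2)
n = 5, xbar = 49/5 = 9.8, ybar = 53/5 = 10.6
Sxy = sum((xi-xbar)(yi-ybar)) = 215.6
Sxx = sum((xi-xbar)^2) = 270.8
b = Sxy / Sxx = 539/677 ≈ 0.796160

0.7962


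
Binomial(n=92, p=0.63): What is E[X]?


E[X] = n*p = 92 * 0.63 = 57.96

57.96


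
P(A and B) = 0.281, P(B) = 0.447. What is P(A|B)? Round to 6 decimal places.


P(A|B) = P(A and B) / P(B) = 0.281 / 0.447 = 281/447 ≈ 0.62863535

0.628635


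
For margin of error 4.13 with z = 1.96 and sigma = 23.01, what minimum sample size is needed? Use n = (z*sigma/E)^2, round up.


z*sigma/E = 1.96 * 23.01 / 4.13 = 10.92
(z*sigma/E)^2 = 119.2464
round up: n = 120

120


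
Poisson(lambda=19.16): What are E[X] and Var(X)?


E[X] = Var(X) = lambda = 19.16

19.16, 19.16


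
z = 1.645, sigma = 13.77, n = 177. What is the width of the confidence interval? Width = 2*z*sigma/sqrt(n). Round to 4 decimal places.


width = 2*z*sigma/sqrt(n)
2*z*sigma = 2 * 1.645 * 13.77 = 45.3033
sqrt(177) ≈ 13.304135
width = 45.3033 / 13.304135 ≈ 3.405205

3.4052


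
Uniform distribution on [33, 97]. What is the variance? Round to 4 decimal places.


Var = (b-a)^2 / 12
(b-a)^2 = (97 - 33)^2 = 4096
Var = 4096/12 ≈ 341.333333

341.3333


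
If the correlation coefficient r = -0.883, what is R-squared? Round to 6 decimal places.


R^2 = r^2 = (-0.883)^2 = 0.779689

0.779689


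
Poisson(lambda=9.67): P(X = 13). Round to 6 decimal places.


P = e^(-lam) * lam^k / k!
e^(-9.67) ≈ 0.00006314986
lam^k = 9.67^13 ≈ 6464637290672.934467
k! = 13! = 6227020800
P = 0.00006314986 * 6464637290672.934467 / 6227020800 ≈ 0.065560

0.065560


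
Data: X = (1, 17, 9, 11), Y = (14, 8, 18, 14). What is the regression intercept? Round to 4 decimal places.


a = ybar - b*xbar, where b = sum((xi-xbar)(yi-ybar)) / sum((xi-xbar)^2)
n = 4, xbar = 38/4 = 9.5, ybar = 54/4 = 13.5
Sxy = sum((xi-xbar)(yi-ybar)) = -47
Sxx = sum((xi-xbar)^2) = 131
b = Sxy / Sxx = -47/131 ≈ -0.358779
a = 13.5 - (-0.358779) * 9.5 = 2215/131 ≈ 16.908397

16.9084


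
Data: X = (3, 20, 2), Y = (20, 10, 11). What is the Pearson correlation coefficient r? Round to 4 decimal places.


r = sum((xi-xbar)(yi-ybar)) / sqrt(sum((xi-xbar)^2) * sum((yi-ybar)^2))
n = 3, xbar = 25/3 ≈ 8.333333, ybar = 41/3 ≈ 13.666667
Sxy = sum((xi-xbar)(yi-ybar)) = -179/3 ≈ -59.666667
Sxx = sum((xi-xbar)^2) = 614/3 ≈ 204.666667
Syy = sum((yi-ybar)^2) = 182/3 ≈ 60.666667
sqrt(Sxx*Syy) ≈ 111.429101
r = Sxy / sqrt(Sxx*Syy) = -59.666667 / 111.429101 ≈ -0.535468

-0.5355


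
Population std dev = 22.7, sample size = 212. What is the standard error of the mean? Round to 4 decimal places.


SE = sigma / sqrt(n)
sqrt(212) ≈ 14.560220
SE = 22.7 / 14.560220 ≈ 1.559042

1.5590


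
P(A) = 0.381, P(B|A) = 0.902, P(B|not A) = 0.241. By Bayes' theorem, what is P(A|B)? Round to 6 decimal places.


P(A|B) = P(B|A)*P(A) / P(B), P(B) = P(B|A)*P(A) + P(B|not A)*P(not A)
P(B|A)*P(A) = 0.902 * 0.381 = 0.343662
P(B|not A)*P(not A) = 0.241 * 0.619 = 0.149179
P(B) = 0.343662 + 0.149179 = 0.492841
P(A|B) = 0.343662 / 0.492841 ≈ 0.69730806

0.697308


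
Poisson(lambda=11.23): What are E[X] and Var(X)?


E[X] = Var(X) = lambda = 11.23

11.23, 11.23


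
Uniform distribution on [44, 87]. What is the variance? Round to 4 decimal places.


Var = (b-a)^2 / 12
(b-a)^2 = (87 - 44)^2 = 1849
Var = 1849/12 ≈ 154.083333

154.0833


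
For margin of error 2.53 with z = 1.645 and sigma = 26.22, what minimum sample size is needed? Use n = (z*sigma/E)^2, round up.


z*sigma/E = 1.645 * 26.22 / 2.53 = 18753/1100 ≈ 17.048182
(z*sigma/E)^2 ≈ 290.640503
round up: n = 291

291


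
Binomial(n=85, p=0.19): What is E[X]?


E[X] = n*p = 85 * 0.19 = 16.15

16.15


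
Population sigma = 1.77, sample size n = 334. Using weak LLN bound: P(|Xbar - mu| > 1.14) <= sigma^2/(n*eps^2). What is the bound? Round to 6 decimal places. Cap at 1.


bound = min(1, sigma^2/(n*eps^2))
sigma^2 = 1.77^2 = 3.1329
n*eps^2 = 334 * 1.14^2 = 334 * 1.2996 = 434.0664
sigma^2/(n*eps^2) = 3.1329 / 434.0664 ≈ 0.00721756

0.007218


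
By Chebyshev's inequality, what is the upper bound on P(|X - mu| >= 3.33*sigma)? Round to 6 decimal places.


P <= 1/k^2
k^2 = 3.33^2 = 11.0889
1/k^2 = 1 / 11.0889 ≈ 0.09018027

0.090180


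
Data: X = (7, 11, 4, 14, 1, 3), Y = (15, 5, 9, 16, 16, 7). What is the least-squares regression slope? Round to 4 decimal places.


b = sum((xi-xbar)(yi-ybar)) / sum((xi-xbar)^2)
n = 6, xbar = 40/6 = 20/3 ≈ 6.666667, ybar = 68/6 = 34/3 ≈ 11.333333
Sxy = sum((xi-xbar)(yi-ybar)) = 11/3 ≈ 3.666667
Sxx = sum((xi-xbar)^2) = 376/3 ≈ 125.333333
b = Sxy / Sxx = 11/376 ≈ 0.029255

0.0293


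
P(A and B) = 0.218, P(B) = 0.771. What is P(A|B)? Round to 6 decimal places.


P(A|B) = P(A and B) / P(B) = 0.218 / 0.771 = 218/771 ≈ 0.28274968

0.282750


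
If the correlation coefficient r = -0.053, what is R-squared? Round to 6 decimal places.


R^2 = r^2 = (-0.053)^2 = 0.002809

0.002809


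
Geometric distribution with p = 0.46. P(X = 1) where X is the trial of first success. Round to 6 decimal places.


P = (1-p)^(k-1) * p
(1-p)^(k-1) = 0.54^0 = 1
P = 1 * 0.46 = 0.46

0.460000


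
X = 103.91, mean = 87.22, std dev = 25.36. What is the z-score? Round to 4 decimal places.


z = (X - mu) / sigma
X - mu = 103.91 - 87.22 = 16.69
z = 16.69 / 25.36 = 1669/2536 ≈ 0.658123

0.6581


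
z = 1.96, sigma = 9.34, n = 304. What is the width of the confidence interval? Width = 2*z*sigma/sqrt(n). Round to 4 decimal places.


width = 2*z*sigma/sqrt(n)
2*z*sigma = 2 * 1.96 * 9.34 = 36.6128
sqrt(304) ≈ 17.435596
width = 36.6128 / 17.435596 ≈ 2.099888

2.0999


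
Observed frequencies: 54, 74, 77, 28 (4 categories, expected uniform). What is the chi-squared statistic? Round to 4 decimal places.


chi2 = sum((O-E)^2/E), E = total/4
total = 233, E = 233/4 = 58.25
(54 - 58.25)^2 / 58.25 = 18.0625 / 58.25 = 289/932 ≈ 0.310086
(74 - 58.25)^2 / 58.25 = 248.0625 / 58.25 = 3969/932 ≈ 4.258584
(77 - 58.25)^2 / 58.25 = 351.5625 / 58.25 = 5625/932 ≈ 6.035408
(28 - 58.25)^2 / 58.25 = 915.0625 / 58.25 = 14641/932 ≈ 15.709227
chi2 = 6131/233 ≈ 26.313305

26.3133


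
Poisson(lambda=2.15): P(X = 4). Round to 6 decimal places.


P = e^(-lam) * lam^k / k!
e^(-2.15) ≈ 0.1164842
lam^k = 2.15^4 ≈ 21.367506
k! = 4! = 24
P = 0.1164842 * 21.367506 / 24 ≈ 0.103707

0.103707


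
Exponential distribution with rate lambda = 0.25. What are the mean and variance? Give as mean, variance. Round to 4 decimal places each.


mean = 1/lam, var = 1/lam^2
mean = 1 / 0.25 = 4
lam^2 = 0.25^2 = 0.0625
var = 1 / 0.0625 = 16

4.0000, 16.0000


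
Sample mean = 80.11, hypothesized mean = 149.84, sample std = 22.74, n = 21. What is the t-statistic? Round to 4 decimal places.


t = (xbar - mu0) / (s/sqrt(n))
xbar - mu0 = 80.11 - 149.84 = -69.73
sqrt(21) ≈ 4.58257569
s/sqrt(n) = 22.74 / 4.58257569 ≈ 4.96227482
t = -69.73 / 4.96227482 ≈ -14.052023

-14.0520


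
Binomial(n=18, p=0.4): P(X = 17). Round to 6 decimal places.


P = C(n,k) * p^k * (1-p)^(n-k)
C(18,17) = 18
p^k = 0.4^17 ≈ 0.0000001717987
(1-p)^(n-k) = 0.6^1 = 0.6
P = 18 * 0.0000001717987 * 0.6 ≈ 0.000002

0.000002


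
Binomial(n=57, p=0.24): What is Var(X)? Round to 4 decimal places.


Var = n*p*(1-p) = 57 * 0.24 * 0.76 = 10.3968

10.3968


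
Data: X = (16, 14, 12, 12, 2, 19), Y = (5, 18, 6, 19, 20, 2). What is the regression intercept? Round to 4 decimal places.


a = ybar - b*xbar, where b = sum((xi-xbar)(yi-ybar)) / sum((xi-xbar)^2)
n = 6, xbar = 75/6 = 12.5, ybar = 70/6 = 35/3 ≈ 11.666667
Sxy = sum((xi-xbar)(yi-ybar)) = -165
Sxx = sum((xi-xbar)^2) = 167.5
b = Sxy / Sxx = -66/67 ≈ -0.985075
a = 11.666667 - (-0.985075) * 12.5 = 4820/201 ≈ 23.980100

23.9801


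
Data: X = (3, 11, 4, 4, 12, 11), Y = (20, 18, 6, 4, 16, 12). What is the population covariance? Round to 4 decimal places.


Cov = (1/n)*sum((xi-xbar)(yi-ybar))
n = 6, xbar = 45/6 = 7.5, ybar = 76/6 = 38/3 ≈ 12.666667
sum((xi-xbar)(yi-ybar)) = 52
Cov = 52 / 6 = 26/3 ≈ 8.666667

8.6667


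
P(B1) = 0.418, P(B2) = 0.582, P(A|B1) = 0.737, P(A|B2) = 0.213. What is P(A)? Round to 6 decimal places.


P(A) = P(A|B1)*P(B1) + P(A|B2)*P(B2)
P(A|B1)*P(B1) = 0.737 * 0.418 = 0.308066
P(A|B2)*P(B2) = 0.213 * 0.582 = 0.123966
P(A) = 0.308066 + 0.123966 = 0.432032

0.432032


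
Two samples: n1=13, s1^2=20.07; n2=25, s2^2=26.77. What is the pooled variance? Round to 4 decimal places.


sp^2 = ((n1-1)*s1^2 + (n2-1)*s2^2)/(n1+n2-2)
(n1-1)*s1^2 = 12 * 20.07 = 240.84
(n2-1)*s2^2 = 24 * 26.77 = 642.48
numerator = 240.84 + 642.48 = 883.32
n1+n2-2 = 36
sp^2 = 883.32 / 36 = 7361/300 ≈ 24.536667

24.5367


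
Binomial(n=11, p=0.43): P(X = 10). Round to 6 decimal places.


P = C(n,k) * p^k * (1-p)^(n-k)
C(11,10) = 11
p^k = 0.43^10 ≈ 0.0002161148
(1-p)^(n-k) = 0.57^1 = 0.57
P = 11 * 0.0002161148 * 0.57 ≈ 0.001355

0.001355


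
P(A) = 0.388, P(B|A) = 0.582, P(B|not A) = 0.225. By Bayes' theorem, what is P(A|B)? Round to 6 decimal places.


P(A|B) = P(B|A)*P(A) / P(B), P(B) = P(B|A)*P(A) + P(B|not A)*P(not A)
P(B|A)*P(A) = 0.582 * 0.388 = 0.225816
P(B|not A)*P(not A) = 0.225 * 0.612 = 0.1377
P(B) = 0.225816 + 0.1377 = 0.363516
P(A|B) = 0.225816 / 0.363516 ≈ 0.62119962

0.621200


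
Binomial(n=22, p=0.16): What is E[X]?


E[X] = n*p = 22 * 0.16 = 3.52

3.52


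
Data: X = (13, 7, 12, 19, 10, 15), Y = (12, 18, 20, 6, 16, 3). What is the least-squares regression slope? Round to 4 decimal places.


b = sum((xi-xbar)(yi-ybar)) / sum((xi-xbar)^2)
n = 6, xbar = 76/6 = 38/3 ≈ 12.666667, ybar = 75/6 = 12.5
Sxy = sum((xi-xbar)(yi-ybar)) = -109
Sxx = sum((xi-xbar)^2) = 256/3 ≈ 85.333333
b = Sxy / Sxx = -327/256 ≈ -1.277344

-1.2773


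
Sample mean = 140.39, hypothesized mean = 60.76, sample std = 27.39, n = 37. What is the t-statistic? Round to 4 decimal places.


t = (xbar - mu0) / (s/sqrt(n))
xbar - mu0 = 140.39 - 60.76 = 79.63
sqrt(37) ≈ 6.08276253
s/sqrt(n) = 27.39 / 6.08276253 ≈ 4.50288826
t = 79.63 / 4.50288826 ≈ 17.684205

17.6842


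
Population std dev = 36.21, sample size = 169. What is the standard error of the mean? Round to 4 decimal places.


SE = sigma / sqrt(n)
sqrt(169) = 13
SE = 36.21 / 13 = 3621/1300 ≈ 2.785385

2.7854


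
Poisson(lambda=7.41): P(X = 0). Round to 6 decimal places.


P = e^(-lam) * lam^k / k!
e^(-7.41) ≈ 0.0006051707
lam^k = 7.41^0 = 1
k! = 0! = 1
P = 0.0006051707 * 1 / 1 ≈ 0.000605

0.000605


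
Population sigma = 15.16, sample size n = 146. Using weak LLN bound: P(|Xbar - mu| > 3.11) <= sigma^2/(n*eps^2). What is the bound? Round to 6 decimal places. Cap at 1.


bound = min(1, sigma^2/(n*eps^2))
sigma^2 = 15.16^2 = 229.8256
n*eps^2 = 146 * 3.11^2 = 146 * 9.6721 = 1412.1266
sigma^2/(n*eps^2) = 229.8256 / 1412.1266 ≈ 0.16275141

0.162751


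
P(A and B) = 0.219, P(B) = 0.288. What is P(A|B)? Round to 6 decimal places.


P(A|B) = P(A and B) / P(B) = 0.219 / 0.288 = 73/96 ≈ 0.76041667

0.760417


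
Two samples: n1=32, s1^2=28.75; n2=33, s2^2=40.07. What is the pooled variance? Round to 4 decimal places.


sp^2 = ((n1-1)*s1^2 + (n2-1)*s2^2)/(n1+n2-2)
(n1-1)*s1^2 = 31 * 28.75 = 891.25
(n2-1)*s2^2 = 32 * 40.07 = 1282.24
numerator = 891.25 + 1282.24 = 2173.49
n1+n2-2 = 63
sp^2 = 2173.49 / 63 = 217349/6300 ≈ 34.499841

34.4998


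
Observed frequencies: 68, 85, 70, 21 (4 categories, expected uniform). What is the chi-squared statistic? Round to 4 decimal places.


chi2 = sum((O-E)^2/E), E = total/4
total = 244, E = 244/4 = 61
(68 - 61)^2 / 61 = 49 / 61 = 49/61 ≈ 0.803279
(85 - 61)^2 / 61 = 576 / 61 = 576/61 ≈ 9.442623
(70 - 61)^2 / 61 = 81 / 61 = 81/61 ≈ 1.327869
(21 - 61)^2 / 61 = 1600 / 61 = 1600/61 ≈ 26.229508
chi2 = 2306/61 ≈ 37.803279

37.8033


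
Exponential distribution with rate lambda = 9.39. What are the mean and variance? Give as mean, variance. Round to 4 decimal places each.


mean = 1/lam, var = 1/lam^2
mean = 1 / 9.39 = 100/939 ≈ 0.106496
lam^2 = 9.39^2 = 88.1721
var = 1 / 88.1721 ≈ 0.011341

0.1065, 0.0113


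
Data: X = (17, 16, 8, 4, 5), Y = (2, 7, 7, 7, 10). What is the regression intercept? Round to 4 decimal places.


a = ybar - b*xbar, where b = sum((xi-xbar)(yi-ybar)) / sum((xi-xbar)^2)
n = 5, xbar = 50/5 = 10, ybar = 33/5 = 6.6
Sxy = sum((xi-xbar)(yi-ybar)) = -50
Sxx = sum((xi-xbar)^2) = 150
b = Sxy / Sxx = -1/3 ≈ -0.333333
a = 6.6 - (-0.333333) * 10 = 149/15 ≈ 9.933333

9.9333


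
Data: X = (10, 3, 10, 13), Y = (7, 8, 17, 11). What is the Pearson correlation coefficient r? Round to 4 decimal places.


r = sum((xi-xbar)(yi-ybar)) / sqrt(sum((xi-xbar)^2) * sum((yi-ybar)^2))
n = 4, xbar = 36/4 = 9, ybar = 43/4 = 10.75
Sxy = sum((xi-xbar)(yi-ybar)) = 20
Sxx = sum((xi-xbar)^2) = 54
Syy = sum((yi-ybar)^2) = 60.75
sqrt(Sxx*Syy) ≈ 57.275649
r = Sxy / sqrt(Sxx*Syy) = 20 / 57.275649 ≈ 0.349189

0.3492


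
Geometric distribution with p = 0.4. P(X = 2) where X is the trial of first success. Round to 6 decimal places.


P = (1-p)^(k-1) * p
(1-p)^(k-1) = 0.6^1 = 0.6
P = 0.6 * 0.4 = 0.24

0.240000


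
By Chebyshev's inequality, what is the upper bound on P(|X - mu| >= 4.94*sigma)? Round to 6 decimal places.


P <= 1/k^2
k^2 = 4.94^2 = 24.4036
1/k^2 = 1 / 24.4036 ≈ 0.04097756

0.040978


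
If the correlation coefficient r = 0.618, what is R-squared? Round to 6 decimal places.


R^2 = r^2 = (0.618)^2 = 0.381924

0.381924


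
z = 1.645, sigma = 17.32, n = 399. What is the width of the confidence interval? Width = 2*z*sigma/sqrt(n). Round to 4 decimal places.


width = 2*z*sigma/sqrt(n)
2*z*sigma = 2 * 1.645 * 17.32 = 56.9828
sqrt(399) ≈ 19.974984
width = 56.9828 / 19.974984 ≈ 2.852708

2.8527


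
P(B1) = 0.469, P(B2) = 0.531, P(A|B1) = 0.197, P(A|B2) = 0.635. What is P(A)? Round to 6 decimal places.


P(A) = P(A|B1)*P(B1) + P(A|B2)*P(B2)
P(A|B1)*P(B1) = 0.197 * 0.469 = 0.092393
P(A|B2)*P(B2) = 0.635 * 0.531 = 0.337185
P(A) = 0.092393 + 0.337185 = 0.429578

0.429578


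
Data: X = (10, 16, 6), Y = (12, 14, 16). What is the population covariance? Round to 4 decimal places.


Cov = (1/n)*sum((xi-xbar)(yi-ybar))
n = 3, xbar = 32/3 ≈ 10.666667, ybar = 42/3 = 14
sum((xi-xbar)(yi-ybar)) = -8
Cov = -8 / 3 = -8/3 ≈ -2.666667

-2.6667


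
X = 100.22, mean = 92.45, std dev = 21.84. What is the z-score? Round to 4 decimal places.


z = (X - mu) / sigma
X - mu = 100.22 - 92.45 = 7.77
z = 7.77 / 21.84 = 37/104 ≈ 0.355769

0.3558


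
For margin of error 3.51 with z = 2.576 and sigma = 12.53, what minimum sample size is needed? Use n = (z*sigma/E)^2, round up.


z*sigma/E = 2.576 * 12.53 / 3.51 ≈ 9.195806
(z*sigma/E)^2 ≈ 84.562853
round up: n = 85

85


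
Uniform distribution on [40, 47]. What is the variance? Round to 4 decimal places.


Var = (b-a)^2 / 12
(b-a)^2 = (47 - 40)^2 = 49
Var = 49/12 ≈ 4.083333

4.0833


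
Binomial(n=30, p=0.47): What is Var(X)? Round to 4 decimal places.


Var = n*p*(1-p) = 30 * 0.47 * 0.53 = 7.473

7.4730


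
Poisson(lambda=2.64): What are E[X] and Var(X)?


E[X] = Var(X) = lambda = 2.64

2.64, 2.64


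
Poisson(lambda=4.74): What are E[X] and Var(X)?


E[X] = Var(X) = lambda = 4.74

4.74, 4.74


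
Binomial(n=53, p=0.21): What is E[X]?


E[X] = n*p = 53 * 0.21 = 11.13

11.13


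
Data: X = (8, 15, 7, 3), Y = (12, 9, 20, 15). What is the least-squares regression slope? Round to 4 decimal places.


b = sum((xi-xbar)(yi-ybar)) / sum((xi-xbar)^2)
n = 4, xbar = 33/4 = 8.25, ybar = 56/4 = 14
Sxy = sum((xi-xbar)(yi-ybar)) = -46
Sxx = sum((xi-xbar)^2) = 74.75
b = Sxy / Sxx = -8/13 ≈ -0.615385

-0.6154


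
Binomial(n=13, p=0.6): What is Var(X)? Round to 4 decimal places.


Var = n*p*(1-p) = 13 * 0.6 * 0.4 = 3.12

3.1200


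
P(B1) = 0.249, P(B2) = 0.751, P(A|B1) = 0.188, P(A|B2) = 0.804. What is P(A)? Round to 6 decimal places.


P(A) = P(A|B1)*P(B1) + P(A|B2)*P(B2)
P(A|B1)*P(B1) = 0.188 * 0.249 = 0.046812
P(A|B2)*P(B2) = 0.804 * 0.751 = 0.603804
P(A) = 0.046812 + 0.603804 = 0.650616

0.650616


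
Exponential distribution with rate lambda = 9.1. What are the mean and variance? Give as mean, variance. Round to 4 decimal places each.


mean = 1/lam, var = 1/lam^2
mean = 1 / 9.1 = 10/91 ≈ 0.109890
lam^2 = 9.1^2 = 82.81
var = 1 / 82.81 = 100/8281 ≈ 0.012076

0.1099, 0.0121


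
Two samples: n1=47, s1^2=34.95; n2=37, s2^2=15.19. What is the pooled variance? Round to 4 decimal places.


sp^2 = ((n1-1)*s1^2 + (n2-1)*s2^2)/(n1+n2-2)
(n1-1)*s1^2 = 46 * 34.95 = 1607.7
(n2-1)*s2^2 = 36 * 15.19 = 546.84
numerator = 1607.7 + 546.84 = 2154.54
n1+n2-2 = 82
sp^2 = 2154.54 / 82 = 107727/4100 ≈ 26.274878

26.2749


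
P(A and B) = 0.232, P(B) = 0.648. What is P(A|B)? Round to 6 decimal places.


P(A|B) = P(A and B) / P(B) = 0.232 / 0.648 = 29/81 ≈ 0.35802469

0.358025


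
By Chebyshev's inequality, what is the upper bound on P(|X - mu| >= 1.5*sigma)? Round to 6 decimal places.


P <= 1/k^2
k^2 = 1.5^2 = 2.25
1/k^2 = 1 / 2.25 = 4/9 ≈ 0.44444444

0.444444


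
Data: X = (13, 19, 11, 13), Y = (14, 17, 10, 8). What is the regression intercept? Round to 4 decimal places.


a = ybar - b*xbar, where b = sum((xi-xbar)(yi-ybar)) / sum((xi-xbar)^2)
n = 4, xbar = 56/4 = 14, ybar = 49/4 = 12.25
Sxy = sum((xi-xbar)(yi-ybar)) = 33
Sxx = sum((xi-xbar)^2) = 36
b = Sxy / Sxx = 11/12 ≈ 0.916667
a = 12.25 - 0.916667 * 14 = -7/12 ≈ -0.583333

-0.5833


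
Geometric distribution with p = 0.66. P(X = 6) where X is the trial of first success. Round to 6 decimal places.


P = (1-p)^(k-1) * p
(1-p)^(k-1) = 0.34^5 ≈ 0.004543542
P = 0.004543542 * 0.66 ≈ 0.002998738

0.002999


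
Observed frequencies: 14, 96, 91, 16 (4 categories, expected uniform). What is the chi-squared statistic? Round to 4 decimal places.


chi2 = sum((O-E)^2/E), E = total/4
total = 217, E = 217/4 = 54.25
(14 - 54.25)^2 / 54.25 = 1620.0625 / 54.25 = 3703/124 ≈ 29.862903
(96 - 54.25)^2 / 54.25 = 1743.0625 / 54.25 = 27889/868 ≈ 32.130184
(91 - 54.25)^2 / 54.25 = 1350.5625 / 54.25 = 3087/124 ≈ 24.895161
(16 - 54.25)^2 / 54.25 = 1463.0625 / 54.25 = 23409/868 ≈ 26.968894
chi2 = 797/7 ≈ 113.857143

113.8571


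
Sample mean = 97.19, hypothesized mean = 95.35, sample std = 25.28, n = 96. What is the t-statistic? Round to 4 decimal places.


t = (xbar - mu0) / (s/sqrt(n))
xbar - mu0 = 97.19 - 95.35 = 1.84
sqrt(96) ≈ 9.79795897
s/sqrt(n) = 25.28 / 9.79795897 ≈ 2.58012920
t = 1.84 / 2.58012920 ≈ 0.713143

0.7131


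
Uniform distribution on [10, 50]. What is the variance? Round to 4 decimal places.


Var = (b-a)^2 / 12
(b-a)^2 = (50 - 10)^2 = 1600
Var = 1600/12 ≈ 133.333333

133.3333


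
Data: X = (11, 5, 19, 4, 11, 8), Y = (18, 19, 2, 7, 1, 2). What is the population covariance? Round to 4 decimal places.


Cov = (1/n)*sum((xi-xbar)(yi-ybar))
n = 6, xbar = 58/6 = 29/3 ≈ 9.666667, ybar = 49/6 ≈ 8.166667
sum((xi-xbar)(yi-ybar)) = -263/3 ≈ -87.666667
Cov = -87.666667 / 6 = -263/18 ≈ -14.611111

-14.6111


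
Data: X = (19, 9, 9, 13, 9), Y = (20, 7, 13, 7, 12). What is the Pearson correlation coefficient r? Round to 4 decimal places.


r = sum((xi-xbar)(yi-ybar)) / sqrt(sum((xi-xbar)^2) * sum((yi-ybar)^2))
n = 5, xbar = 59/5 = 11.8, ybar = 59/5 = 11.8
Sxy = sum((xi-xbar)(yi-ybar)) = 62.8
Sxx = sum((xi-xbar)^2) = 76.8
Syy = sum((yi-ybar)^2) = 114.8
sqrt(Sxx*Syy) ≈ 93.896965
r = Sxy / sqrt(Sxx*Syy) = 62.8 / 93.896965 ≈ 0.668818

0.6688


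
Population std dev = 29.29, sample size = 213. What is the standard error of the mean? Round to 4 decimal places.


SE = sigma / sqrt(n)
sqrt(213) ≈ 14.594520
SE = 29.29 / 14.594520 ≈ 2.006918

2.0069


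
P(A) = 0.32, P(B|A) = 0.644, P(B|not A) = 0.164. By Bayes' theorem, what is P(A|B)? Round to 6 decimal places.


P(A|B) = P(B|A)*P(A) / P(B), P(B) = P(B|A)*P(A) + P(B|not A)*P(not A)
P(B|A)*P(A) = 0.644 * 0.32 = 0.20608
P(B|not A)*P(not A) = 0.164 * 0.68 = 0.11152
P(B) = 0.20608 + 0.11152 = 0.3176
P(A|B) = 0.20608 / 0.3176 = 1288/1985 ≈ 0.64886650

0.648866


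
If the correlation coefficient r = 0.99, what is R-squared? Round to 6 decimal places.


R^2 = r^2 = (0.99)^2 = 0.9801

0.980100


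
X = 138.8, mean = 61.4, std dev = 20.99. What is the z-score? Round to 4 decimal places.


z = (X - mu) / sigma
X - mu = 138.8 - 61.4 = 77.4
z = 77.4 / 20.99 = 7740/2099 ≈ 3.687470

3.6875


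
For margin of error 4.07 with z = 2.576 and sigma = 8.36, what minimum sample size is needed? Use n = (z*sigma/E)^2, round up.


z*sigma/E = 2.576 * 8.36 / 4.07 = 24472/4625 ≈ 5.291243
(z*sigma/E)^2 ≈ 27.997255
round up: n = 28

28


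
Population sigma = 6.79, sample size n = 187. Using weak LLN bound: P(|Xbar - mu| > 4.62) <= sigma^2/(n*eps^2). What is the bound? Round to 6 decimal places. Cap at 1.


bound = min(1, sigma^2/(n*eps^2))
sigma^2 = 6.79^2 = 46.1041
n*eps^2 = 187 * 4.62^2 = 187 * 21.3444 = 3991.4028
sigma^2/(n*eps^2) = 46.1041 / 3991.4028 ≈ 0.01155085

0.011551


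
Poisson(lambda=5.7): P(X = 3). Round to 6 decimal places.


P = e^(-lam) * lam^k / k!
e^(-5.7) ≈ 0.003345965
lam^k = 5.7^3 = 185.193
k! = 3! = 6
P = 0.003345965 * 185.193 / 6 ≈ 0.103275

0.103275


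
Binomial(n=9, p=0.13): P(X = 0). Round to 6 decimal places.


P = C(n,k) * p^k * (1-p)^(n-k)
C(9,0) = 1
p^k = 0.13^0 = 1
(1-p)^(n-k) = 0.87^9 ≈ 0.2855442
P = 1 * 1 * 0.2855442 ≈ 0.285544

0.285544


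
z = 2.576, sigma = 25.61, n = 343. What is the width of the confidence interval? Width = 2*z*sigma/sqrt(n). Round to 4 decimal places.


width = 2*z*sigma/sqrt(n)
2*z*sigma = 2 * 2.576 * 25.61 = 131.94272
sqrt(343) ≈ 18.520259
width = 131.94272 / 18.520259 ≈ 7.124237

7.1242


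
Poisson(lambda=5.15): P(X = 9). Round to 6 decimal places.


P = e^(-lam) * lam^k / k!
e^(-5.15) ≈ 0.005799405
lam^k = 5.15^9 ≈ 2548385.124666
k! = 9! = 362880
P = 0.005799405 * 2548385.124666 / 362880 ≈ 0.040727

0.040727


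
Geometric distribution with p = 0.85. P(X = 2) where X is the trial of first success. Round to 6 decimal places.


P = (1-p)^(k-1) * p
(1-p)^(k-1) = 0.15^1 = 0.15
P = 0.15 * 0.85 = 0.1275

0.127500


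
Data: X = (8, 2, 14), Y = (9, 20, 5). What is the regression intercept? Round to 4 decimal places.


a = ybar - b*xbar, where b = sum((xi-xbar)(yi-ybar)) / sum((xi-xbar)^2)
n = 3, xbar = 24/3 = 8, ybar = 34/3 ≈ 11.333333
Sxy = sum((xi-xbar)(yi-ybar)) = -90
Sxx = sum((xi-xbar)^2) = 72
b = Sxy / Sxx = -1.25
a = 11.333333 - (-1.25) * 8 = 64/3 ≈ 21.333333

21.3333


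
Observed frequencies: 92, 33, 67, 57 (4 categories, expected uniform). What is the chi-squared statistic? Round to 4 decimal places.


chi2 = sum((O-E)^2/E), E = total/4
total = 249, E = 249/4 = 62.25
(92 - 62.25)^2 / 62.25 = 885.0625 / 62.25 = 14161/996 ≈ 14.217871
(33 - 62.25)^2 / 62.25 = 855.5625 / 62.25 = 4563/332 ≈ 13.743976
(67 - 62.25)^2 / 62.25 = 22.5625 / 62.25 = 361/996 ≈ 0.362450
(57 - 62.25)^2 / 62.25 = 27.5625 / 62.25 = 147/332 ≈ 0.442771
chi2 = 7163/249 ≈ 28.767068

28.7671


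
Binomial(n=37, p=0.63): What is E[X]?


E[X] = n*p = 37 * 0.63 = 23.31

23.31


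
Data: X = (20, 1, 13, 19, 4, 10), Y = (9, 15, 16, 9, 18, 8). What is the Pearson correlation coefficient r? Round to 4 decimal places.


r = sum((xi-xbar)(yi-ybar)) / sqrt(sum((xi-xbar)^2) * sum((yi-ybar)^2))
n = 6, xbar = 67/6 ≈ 11.166667, ybar = 75/6 = 12.5
Sxy = sum((xi-xbar)(yi-ybar)) = -111.5
Sxx = sum((xi-xbar)^2) = 1793/6 ≈ 298.833333
Syy = sum((yi-ybar)^2) = 93.5
sqrt(Sxx*Syy) ≈ 167.155367
r = Sxy / sqrt(Sxx*Syy) = -111.5 / 167.155367 ≈ -0.667044

-0.6670


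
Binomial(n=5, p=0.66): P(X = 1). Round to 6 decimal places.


P = C(n,k) * p^k * (1-p)^(n-k)
C(5,1) = 5
p^k = 0.66^1 = 0.66
(1-p)^(n-k) = 0.34^4 = 0.01336336
P = 5 * 0.66 * 0.01336336 ≈ 0.044099

0.044099


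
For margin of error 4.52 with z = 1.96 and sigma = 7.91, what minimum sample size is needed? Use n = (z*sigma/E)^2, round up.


z*sigma/E = 1.96 * 7.91 / 4.52 = 3.43
(z*sigma/E)^2 = 11.7649
round up: n = 12

12


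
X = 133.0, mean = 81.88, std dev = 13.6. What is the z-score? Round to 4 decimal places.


z = (X - mu) / sigma
X - mu = 133.0 - 81.88 = 51.12
z = 51.12 / 13.6 = 639/170 ≈ 3.758824

3.7588


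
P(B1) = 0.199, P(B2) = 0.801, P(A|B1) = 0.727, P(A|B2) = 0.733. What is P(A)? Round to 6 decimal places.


P(A) = P(A|B1)*P(B1) + P(A|B2)*P(B2)
P(A|B1)*P(B1) = 0.727 * 0.199 = 0.144673
P(A|B2)*P(B2) = 0.733 * 0.801 = 0.587133
P(A) = 0.144673 + 0.587133 = 0.731806

0.731806


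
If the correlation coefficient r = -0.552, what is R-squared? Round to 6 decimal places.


R^2 = r^2 = (-0.552)^2 = 0.304704

0.304704


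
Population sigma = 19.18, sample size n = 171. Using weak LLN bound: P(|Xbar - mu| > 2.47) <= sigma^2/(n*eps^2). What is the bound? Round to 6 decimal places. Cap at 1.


bound = min(1, sigma^2/(n*eps^2))
sigma^2 = 19.18^2 = 367.8724
n*eps^2 = 171 * 2.47^2 = 171 * 6.1009 = 1043.2539
sigma^2/(n*eps^2) = 367.8724 / 1043.2539 ≈ 0.35262020

0.352620


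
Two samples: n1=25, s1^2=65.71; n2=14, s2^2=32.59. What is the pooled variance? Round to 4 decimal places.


sp^2 = ((n1-1)*s1^2 + (n2-1)*s2^2)/(n1+n2-2)
(n1-1)*s1^2 = 24 * 65.71 = 1577.04
(n2-1)*s2^2 = 13 * 32.59 = 423.67
numerator = 1577.04 + 423.67 = 2000.71
n1+n2-2 = 37
sp^2 = 2000.71 / 37 = 200071/3700 ≈ 54.073243

54.0732


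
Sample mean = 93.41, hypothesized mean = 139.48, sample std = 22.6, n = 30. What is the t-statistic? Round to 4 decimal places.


t = (xbar - mu0) / (s/sqrt(n))
xbar - mu0 = 93.41 - 139.48 = -46.07
sqrt(30) ≈ 5.47722558
s/sqrt(n) = 22.6 / 5.47722558 ≈ 4.12617660
t = -46.07 / 4.12617660 ≈ -11.165300

-11.1653


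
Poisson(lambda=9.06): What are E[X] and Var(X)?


E[X] = Var(X) = lambda = 9.06

9.06, 9.06


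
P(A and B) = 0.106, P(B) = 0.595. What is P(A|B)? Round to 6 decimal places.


P(A|B) = P(A and B) / P(B) = 0.106 / 0.595 = 106/595 ≈ 0.17815126

0.178151


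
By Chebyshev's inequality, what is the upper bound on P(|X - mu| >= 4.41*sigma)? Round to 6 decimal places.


P <= 1/k^2
k^2 = 4.41^2 = 19.4481
1/k^2 = 1 / 19.4481 ≈ 0.05141890

0.051419


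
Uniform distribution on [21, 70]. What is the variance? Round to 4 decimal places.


Var = (b-a)^2 / 12
(b-a)^2 = (70 - 21)^2 = 2401
Var = 2401/12 ≈ 200.083333

200.0833


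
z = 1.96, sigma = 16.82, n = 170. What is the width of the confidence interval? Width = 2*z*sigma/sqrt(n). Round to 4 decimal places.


width = 2*z*sigma/sqrt(n)
2*z*sigma = 2 * 1.96 * 16.82 = 65.9344
sqrt(170) ≈ 13.038405
width = 65.9344 / 13.038405 ≈ 5.056938

5.0569


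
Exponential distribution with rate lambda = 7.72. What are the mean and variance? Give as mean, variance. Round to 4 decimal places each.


mean = 1/lam, var = 1/lam^2
mean = 1 / 7.72 = 25/193 ≈ 0.129534
lam^2 = 7.72^2 = 59.5984
var = 1 / 59.5984 ≈ 0.016779

0.1295, 0.0168


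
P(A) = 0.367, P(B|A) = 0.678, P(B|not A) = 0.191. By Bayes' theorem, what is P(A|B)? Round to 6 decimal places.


P(A|B) = P(B|A)*P(A) / P(B), P(B) = P(B|A)*P(A) + P(B|not A)*P(not A)
P(B|A)*P(A) = 0.678 * 0.367 = 0.248826
P(B|not A)*P(not A) = 0.191 * 0.633 = 0.120903
P(B) = 0.248826 + 0.120903 = 0.369729
P(A|B) = 0.248826 / 0.369729 ≈ 0.67299563

0.672996


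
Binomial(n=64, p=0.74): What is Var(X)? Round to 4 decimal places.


Var = n*p*(1-p) = 64 * 0.74 * 0.26 = 12.3136

12.3136


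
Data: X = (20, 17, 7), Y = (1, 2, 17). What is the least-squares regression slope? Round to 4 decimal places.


b = sum((xi-xbar)(yi-ybar)) / sum((xi-xbar)^2)
n = 3, xbar = 44/3 ≈ 14.666667, ybar = 20/3 ≈ 6.666667
Sxy = sum((xi-xbar)(yi-ybar)) = -361/3 ≈ -120.333333
Sxx = sum((xi-xbar)^2) = 278/3 ≈ 92.666667
b = Sxy / Sxx = -361/278 ≈ -1.298561

-1.2986


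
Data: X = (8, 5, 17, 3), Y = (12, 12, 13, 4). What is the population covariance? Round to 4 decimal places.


Cov = (1/n)*sum((xi-xbar)(yi-ybar))
n = 4, xbar = 33/4 = 8.25, ybar = 41/4 = 10.25
sum((xi-xbar)(yi-ybar)) = 50.75
Cov = 50.75 / 4 = 12.6875

12.6875


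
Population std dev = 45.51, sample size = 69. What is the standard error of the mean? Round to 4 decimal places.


SE = sigma / sqrt(n)
sqrt(69) ≈ 8.306624
SE = 45.51 / 8.306624 ≈ 5.478760

5.4788


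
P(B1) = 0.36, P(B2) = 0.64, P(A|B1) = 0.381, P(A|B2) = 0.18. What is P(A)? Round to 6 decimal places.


P(A) = P(A|B1)*P(B1) + P(A|B2)*P(B2)
P(A|B1)*P(B1) = 0.381 * 0.36 = 0.13716
P(A|B2)*P(B2) = 0.18 * 0.64 = 0.1152
P(A) = 0.13716 + 0.1152 = 0.25236

0.252360


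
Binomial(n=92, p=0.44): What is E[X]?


E[X] = n*p = 92 * 0.44 = 40.48

40.48


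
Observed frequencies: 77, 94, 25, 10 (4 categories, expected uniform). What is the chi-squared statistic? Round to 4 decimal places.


chi2 = sum((O-E)^2/E), E = total/4
total = 206, E = 206/4 = 51.5
(77 - 51.5)^2 / 51.5 = 650.25 / 51.5 = 2601/206 ≈ 12.626214
(94 - 51.5)^2 / 51.5 = 1806.25 / 51.5 = 7225/206 ≈ 35.072816
(25 - 51.5)^2 / 51.5 = 702.25 / 51.5 = 2809/206 ≈ 13.635922
(10 - 51.5)^2 / 51.5 = 1722.25 / 51.5 = 6889/206 ≈ 33.441748
chi2 = 9762/103 ≈ 94.776699

94.7767
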